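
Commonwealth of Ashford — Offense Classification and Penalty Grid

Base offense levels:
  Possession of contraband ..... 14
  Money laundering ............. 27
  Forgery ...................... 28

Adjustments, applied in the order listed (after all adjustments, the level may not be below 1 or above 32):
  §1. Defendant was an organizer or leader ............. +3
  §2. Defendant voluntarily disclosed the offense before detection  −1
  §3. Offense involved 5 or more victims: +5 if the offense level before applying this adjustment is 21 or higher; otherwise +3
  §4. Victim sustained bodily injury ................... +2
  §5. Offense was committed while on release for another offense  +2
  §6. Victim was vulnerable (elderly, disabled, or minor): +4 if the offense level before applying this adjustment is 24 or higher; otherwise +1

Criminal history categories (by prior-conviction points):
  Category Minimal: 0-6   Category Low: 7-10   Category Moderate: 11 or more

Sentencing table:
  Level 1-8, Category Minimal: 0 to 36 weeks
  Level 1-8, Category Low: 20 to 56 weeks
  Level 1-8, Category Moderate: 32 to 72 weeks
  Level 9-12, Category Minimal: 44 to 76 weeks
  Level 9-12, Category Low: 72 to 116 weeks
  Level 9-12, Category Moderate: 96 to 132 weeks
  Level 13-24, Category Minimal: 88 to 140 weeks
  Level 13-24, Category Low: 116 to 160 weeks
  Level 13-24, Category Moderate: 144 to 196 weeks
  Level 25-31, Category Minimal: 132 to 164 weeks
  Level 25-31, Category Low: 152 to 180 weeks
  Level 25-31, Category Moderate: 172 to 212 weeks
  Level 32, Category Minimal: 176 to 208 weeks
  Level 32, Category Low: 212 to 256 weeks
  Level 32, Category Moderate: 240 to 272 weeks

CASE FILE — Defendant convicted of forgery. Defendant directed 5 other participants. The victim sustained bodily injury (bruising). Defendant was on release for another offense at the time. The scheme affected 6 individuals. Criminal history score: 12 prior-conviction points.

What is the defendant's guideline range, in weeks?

Base offense level for forgery: 28.
§1 applies: 28 + 3 = 31.
§2 does not apply.
§3 applies (level before this adjustment is 31 ≥ 21, so +5): 31 + 5 = 36.
§4 applies: 36 + 2 = 38.
§5 applies: 38 + 2 = 40.
Level 40 exceeds the maximum of 32; capped at 32.
Final offense level: 32.
Criminal history: 12 prior points → Category Moderate (11+).
Level 32 falls in the 32 band.
Grid: Level 32 × Category Moderate = 240-272 weeks.

240-272 weeks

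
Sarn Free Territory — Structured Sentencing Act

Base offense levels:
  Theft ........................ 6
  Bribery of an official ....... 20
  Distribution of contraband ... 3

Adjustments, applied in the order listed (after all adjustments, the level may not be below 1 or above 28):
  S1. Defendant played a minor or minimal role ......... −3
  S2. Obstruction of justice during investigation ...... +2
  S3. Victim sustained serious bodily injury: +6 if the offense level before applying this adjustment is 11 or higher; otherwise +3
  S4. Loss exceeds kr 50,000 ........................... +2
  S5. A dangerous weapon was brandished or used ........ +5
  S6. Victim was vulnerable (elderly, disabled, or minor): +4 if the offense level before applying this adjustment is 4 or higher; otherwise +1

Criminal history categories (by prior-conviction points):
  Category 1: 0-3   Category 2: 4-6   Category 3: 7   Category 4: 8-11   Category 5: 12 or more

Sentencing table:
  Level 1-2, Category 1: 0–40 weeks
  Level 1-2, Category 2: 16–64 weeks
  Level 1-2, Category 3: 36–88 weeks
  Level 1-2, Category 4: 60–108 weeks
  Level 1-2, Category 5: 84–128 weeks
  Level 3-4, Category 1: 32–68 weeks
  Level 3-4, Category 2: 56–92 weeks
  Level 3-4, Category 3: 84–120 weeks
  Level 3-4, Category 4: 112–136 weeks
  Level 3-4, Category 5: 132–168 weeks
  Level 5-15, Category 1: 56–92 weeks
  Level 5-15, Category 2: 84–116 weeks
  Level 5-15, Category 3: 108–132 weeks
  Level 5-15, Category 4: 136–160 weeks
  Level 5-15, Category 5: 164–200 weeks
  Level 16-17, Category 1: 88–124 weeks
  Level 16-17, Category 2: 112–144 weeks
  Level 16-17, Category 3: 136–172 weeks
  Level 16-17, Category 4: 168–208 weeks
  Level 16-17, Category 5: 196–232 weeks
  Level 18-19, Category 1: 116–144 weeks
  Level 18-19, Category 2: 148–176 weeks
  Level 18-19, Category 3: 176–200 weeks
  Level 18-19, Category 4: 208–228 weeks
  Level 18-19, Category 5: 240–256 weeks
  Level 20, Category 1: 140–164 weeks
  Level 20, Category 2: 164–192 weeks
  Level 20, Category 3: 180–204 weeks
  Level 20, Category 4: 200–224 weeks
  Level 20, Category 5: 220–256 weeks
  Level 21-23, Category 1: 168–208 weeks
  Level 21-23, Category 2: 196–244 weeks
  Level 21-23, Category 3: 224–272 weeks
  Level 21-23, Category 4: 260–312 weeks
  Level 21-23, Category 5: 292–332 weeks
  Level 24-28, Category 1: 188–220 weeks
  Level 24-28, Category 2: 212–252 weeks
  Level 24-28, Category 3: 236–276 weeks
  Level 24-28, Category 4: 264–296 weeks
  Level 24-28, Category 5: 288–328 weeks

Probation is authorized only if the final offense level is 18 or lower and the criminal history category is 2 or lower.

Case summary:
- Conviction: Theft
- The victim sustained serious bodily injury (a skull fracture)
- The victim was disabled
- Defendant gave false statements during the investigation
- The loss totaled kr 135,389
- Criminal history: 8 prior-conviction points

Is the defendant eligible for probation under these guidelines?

No

Base offense level for theft: 6.
S2 applies: 6 + 2 = 8.
S3 applies (level before this adjustment is 8 < 11, so +3): 8 + 3 = 11.
S4 applies: 11 + 2 = 13.
S6 applies (level before this adjustment is 13 ≥ 4, so +4): 13 + 4 = 17.
Final offense level: 17.
Criminal history: 8 prior points → Category 4 (8-11).
Level 17 falls in the 16-17 band.
Grid: Level 16-17 × Category 4 = 168-208 weeks.
Probation check: level 17 ≤ 18 and category 4 > 2 → not eligible.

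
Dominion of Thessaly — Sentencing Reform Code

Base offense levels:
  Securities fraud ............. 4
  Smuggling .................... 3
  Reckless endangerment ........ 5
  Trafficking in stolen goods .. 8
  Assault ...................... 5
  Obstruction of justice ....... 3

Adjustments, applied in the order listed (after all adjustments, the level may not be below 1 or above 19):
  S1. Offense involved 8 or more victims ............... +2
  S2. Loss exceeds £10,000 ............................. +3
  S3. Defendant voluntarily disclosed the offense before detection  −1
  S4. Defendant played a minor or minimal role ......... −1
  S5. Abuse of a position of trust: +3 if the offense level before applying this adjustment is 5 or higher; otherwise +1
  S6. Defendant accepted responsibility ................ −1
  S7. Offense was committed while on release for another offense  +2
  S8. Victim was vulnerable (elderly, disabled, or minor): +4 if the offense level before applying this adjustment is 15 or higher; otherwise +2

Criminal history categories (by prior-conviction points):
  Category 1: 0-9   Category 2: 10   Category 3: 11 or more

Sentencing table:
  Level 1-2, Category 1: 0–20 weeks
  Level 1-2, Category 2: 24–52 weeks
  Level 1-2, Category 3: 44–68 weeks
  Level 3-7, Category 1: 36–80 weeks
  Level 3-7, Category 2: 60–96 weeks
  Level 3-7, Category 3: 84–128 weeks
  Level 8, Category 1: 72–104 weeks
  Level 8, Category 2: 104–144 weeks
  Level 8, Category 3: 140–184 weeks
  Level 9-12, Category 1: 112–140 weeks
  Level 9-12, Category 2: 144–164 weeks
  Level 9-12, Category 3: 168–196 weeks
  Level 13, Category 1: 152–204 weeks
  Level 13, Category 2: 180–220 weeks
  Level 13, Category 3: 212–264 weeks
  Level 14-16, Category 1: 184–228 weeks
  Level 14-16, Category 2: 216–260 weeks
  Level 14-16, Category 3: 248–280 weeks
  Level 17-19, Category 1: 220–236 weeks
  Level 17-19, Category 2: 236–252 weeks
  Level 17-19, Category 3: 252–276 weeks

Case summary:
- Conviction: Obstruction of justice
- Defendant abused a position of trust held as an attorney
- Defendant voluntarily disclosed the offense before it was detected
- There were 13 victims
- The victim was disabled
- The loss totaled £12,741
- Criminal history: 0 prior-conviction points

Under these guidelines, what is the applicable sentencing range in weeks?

Base offense level for obstruction of justice: 3.
S1 applies: 3 + 2 = 5.
S2 applies: 5 + 3 = 8.
S3 applies: 8 − 1 = 7.
S5 applies (level before this adjustment is 7 ≥ 5, so +3): 7 + 3 = 10.
S6 does not apply.
S7 does not apply.
S8 applies (level before this adjustment is 10 < 15, so +2): 10 + 2 = 12.
Final offense level: 12.
Criminal history: 0 prior points → Category 1 (0-9).
Level 12 falls in the 9-12 band.
Grid: Level 9-12 × Category 1 = 112-140 weeks.

112-140 weeks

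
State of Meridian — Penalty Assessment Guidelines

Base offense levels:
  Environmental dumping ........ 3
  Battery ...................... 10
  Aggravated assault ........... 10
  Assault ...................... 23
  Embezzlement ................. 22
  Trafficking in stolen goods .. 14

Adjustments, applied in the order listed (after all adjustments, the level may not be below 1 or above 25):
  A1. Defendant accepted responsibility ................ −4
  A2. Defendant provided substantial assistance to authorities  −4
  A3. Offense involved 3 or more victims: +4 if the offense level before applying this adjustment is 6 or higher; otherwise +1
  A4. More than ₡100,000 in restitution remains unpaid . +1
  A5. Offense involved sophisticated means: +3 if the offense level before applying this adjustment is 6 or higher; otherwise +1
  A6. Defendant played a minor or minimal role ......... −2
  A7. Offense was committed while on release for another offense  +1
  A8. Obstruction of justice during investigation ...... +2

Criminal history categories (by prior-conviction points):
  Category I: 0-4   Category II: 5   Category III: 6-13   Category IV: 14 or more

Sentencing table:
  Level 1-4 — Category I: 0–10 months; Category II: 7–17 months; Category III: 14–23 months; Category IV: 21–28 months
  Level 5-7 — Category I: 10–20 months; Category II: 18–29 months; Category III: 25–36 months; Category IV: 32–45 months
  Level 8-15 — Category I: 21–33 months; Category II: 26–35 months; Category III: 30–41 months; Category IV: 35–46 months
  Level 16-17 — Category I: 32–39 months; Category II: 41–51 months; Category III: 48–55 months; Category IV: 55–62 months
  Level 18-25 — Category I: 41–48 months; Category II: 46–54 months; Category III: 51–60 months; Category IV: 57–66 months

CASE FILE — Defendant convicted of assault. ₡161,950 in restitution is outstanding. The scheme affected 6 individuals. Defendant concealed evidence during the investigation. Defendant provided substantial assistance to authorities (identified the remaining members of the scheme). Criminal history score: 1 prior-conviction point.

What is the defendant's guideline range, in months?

41-48 months

Base offense level for assault: 23.
A1 does not apply.
A2 applies: 23 − 4 = 19.
A3 applies (level before this adjustment is 19 ≥ 6, so +4): 19 + 4 = 23.
A4 applies: 23 + 1 = 24.
A5 does not apply.
A7 does not apply.
A8 applies: 24 + 2 = 26.
Level 26 exceeds the maximum of 25; capped at 25.
Final offense level: 25.
Criminal history: 1 prior point → Category I (0-4).
Level 25 falls in the 18-25 band.
Grid: Level 18-25 × Category I = 41-48 months.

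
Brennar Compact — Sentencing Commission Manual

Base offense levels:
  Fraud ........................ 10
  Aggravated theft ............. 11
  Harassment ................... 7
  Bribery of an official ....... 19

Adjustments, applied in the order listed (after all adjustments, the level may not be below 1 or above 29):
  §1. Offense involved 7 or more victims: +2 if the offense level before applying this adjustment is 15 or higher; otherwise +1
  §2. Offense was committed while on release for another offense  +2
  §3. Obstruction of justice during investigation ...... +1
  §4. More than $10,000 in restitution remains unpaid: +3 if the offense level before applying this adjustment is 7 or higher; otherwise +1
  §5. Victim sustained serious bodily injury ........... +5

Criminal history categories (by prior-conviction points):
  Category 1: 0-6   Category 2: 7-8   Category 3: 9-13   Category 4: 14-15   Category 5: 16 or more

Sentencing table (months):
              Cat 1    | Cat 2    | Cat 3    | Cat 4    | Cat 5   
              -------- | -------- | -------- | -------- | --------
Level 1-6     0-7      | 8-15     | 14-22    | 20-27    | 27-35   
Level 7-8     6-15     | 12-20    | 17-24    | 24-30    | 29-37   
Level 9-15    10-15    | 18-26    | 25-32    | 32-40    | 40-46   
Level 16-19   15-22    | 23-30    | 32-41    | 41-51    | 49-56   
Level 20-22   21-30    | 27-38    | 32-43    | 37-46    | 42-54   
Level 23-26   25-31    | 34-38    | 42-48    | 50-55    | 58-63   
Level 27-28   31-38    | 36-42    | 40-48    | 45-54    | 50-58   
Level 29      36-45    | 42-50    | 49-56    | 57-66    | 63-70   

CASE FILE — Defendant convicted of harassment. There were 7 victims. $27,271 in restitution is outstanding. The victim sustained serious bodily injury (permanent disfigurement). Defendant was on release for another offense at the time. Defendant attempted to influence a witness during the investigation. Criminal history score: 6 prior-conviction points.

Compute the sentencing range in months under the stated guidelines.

Base offense level for harassment: 7.
§1 applies (level before this adjustment is 7 < 15, so +1): 7 + 1 = 8.
§2 applies: 8 + 2 = 10.
§3 applies: 10 + 1 = 11.
§4 applies (level before this adjustment is 11 ≥ 7, so +3): 11 + 3 = 14.
§5 applies: 14 + 5 = 19.
Final offense level: 19.
Criminal history: 6 prior points → Category 1 (0-6).
Level 19 falls in the 16-19 band.
Grid: Level 16-19 × Category 1 = 15-22 months.

15-22 months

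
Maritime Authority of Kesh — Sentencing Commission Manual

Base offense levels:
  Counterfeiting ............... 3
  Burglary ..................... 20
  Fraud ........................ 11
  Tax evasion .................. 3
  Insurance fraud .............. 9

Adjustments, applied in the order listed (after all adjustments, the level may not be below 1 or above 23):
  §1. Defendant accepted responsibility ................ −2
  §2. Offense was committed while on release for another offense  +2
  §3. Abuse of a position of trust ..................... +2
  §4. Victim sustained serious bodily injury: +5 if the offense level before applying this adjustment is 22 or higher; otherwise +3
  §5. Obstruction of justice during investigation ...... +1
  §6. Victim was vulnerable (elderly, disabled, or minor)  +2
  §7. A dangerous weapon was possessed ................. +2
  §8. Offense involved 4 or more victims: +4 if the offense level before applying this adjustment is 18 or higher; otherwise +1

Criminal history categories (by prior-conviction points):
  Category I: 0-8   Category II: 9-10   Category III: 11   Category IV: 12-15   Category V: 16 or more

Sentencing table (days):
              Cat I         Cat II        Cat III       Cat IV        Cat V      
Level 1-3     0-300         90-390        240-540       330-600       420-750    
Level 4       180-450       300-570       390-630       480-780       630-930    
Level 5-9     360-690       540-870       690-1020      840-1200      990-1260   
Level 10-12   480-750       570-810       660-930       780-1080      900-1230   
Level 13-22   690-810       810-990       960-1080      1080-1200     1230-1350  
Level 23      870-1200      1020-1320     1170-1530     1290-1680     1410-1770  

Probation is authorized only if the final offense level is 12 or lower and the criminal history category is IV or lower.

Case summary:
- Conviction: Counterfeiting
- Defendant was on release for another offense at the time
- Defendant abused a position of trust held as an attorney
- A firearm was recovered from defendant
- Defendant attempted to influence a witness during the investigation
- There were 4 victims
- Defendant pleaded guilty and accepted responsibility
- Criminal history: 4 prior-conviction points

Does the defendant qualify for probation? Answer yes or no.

Base offense level for counterfeiting: 3.
§1 applies: 3 − 2 = 1.
§2 applies: 1 + 2 = 3.
§3 applies: 3 + 2 = 5.
§4 does not apply.
§5 applies: 5 + 1 = 6.
§7 applies: 6 + 2 = 8.
§8 applies (level before this adjustment is 8 < 18, so +1): 8 + 1 = 9.
Final offense level: 9.
Criminal history: 4 prior points → Category I (0-8).
Level 9 falls in the 5-9 band.
Grid: Level 5-9 × Category I = 360-690 days.
Probation check: level 9 ≤ 12 and category I ≤ IV → eligible.

Yes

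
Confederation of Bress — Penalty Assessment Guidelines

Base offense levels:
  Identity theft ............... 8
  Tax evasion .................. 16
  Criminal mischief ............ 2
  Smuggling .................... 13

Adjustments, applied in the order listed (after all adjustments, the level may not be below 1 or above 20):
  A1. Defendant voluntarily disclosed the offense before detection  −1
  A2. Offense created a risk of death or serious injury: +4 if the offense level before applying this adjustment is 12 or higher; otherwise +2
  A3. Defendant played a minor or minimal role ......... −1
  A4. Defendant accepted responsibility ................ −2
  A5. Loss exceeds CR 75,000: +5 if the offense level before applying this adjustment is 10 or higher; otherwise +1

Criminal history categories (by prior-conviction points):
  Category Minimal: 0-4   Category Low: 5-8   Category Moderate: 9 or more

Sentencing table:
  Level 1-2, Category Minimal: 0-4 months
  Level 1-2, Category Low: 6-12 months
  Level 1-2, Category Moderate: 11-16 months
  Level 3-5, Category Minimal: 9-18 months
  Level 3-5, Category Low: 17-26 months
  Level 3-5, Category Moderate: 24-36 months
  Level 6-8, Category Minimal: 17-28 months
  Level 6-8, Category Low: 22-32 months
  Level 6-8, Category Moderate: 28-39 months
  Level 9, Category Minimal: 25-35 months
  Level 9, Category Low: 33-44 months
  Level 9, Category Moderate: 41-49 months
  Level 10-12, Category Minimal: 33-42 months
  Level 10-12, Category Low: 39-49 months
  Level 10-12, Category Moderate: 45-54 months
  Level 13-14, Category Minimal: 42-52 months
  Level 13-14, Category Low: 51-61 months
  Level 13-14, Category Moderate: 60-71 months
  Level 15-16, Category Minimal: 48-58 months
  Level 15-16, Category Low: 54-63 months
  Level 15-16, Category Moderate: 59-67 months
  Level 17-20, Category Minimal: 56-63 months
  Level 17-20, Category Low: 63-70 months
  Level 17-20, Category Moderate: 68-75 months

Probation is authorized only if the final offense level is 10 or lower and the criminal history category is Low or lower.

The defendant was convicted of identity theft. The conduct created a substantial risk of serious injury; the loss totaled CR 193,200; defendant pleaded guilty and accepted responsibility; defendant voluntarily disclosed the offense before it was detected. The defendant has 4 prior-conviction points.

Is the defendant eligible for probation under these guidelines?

Yes

Base offense level for identity theft: 8.
A1 applies: 8 − 1 = 7.
A2 applies (level before this adjustment is 7 < 12, so +2): 7 + 2 = 9.
A3 does not apply.
A4 applies: 9 − 2 = 7.
A5 applies (level before this adjustment is 7 < 10, so +1): 7 + 1 = 8.
Final offense level: 8.
Criminal history: 4 prior points → Category Minimal (0-4).
Level 8 falls in the 6-8 band.
Grid: Level 6-8 × Category Minimal = 17-28 months.
Probation check: level 8 ≤ 10 and category Minimal ≤ Low → eligible.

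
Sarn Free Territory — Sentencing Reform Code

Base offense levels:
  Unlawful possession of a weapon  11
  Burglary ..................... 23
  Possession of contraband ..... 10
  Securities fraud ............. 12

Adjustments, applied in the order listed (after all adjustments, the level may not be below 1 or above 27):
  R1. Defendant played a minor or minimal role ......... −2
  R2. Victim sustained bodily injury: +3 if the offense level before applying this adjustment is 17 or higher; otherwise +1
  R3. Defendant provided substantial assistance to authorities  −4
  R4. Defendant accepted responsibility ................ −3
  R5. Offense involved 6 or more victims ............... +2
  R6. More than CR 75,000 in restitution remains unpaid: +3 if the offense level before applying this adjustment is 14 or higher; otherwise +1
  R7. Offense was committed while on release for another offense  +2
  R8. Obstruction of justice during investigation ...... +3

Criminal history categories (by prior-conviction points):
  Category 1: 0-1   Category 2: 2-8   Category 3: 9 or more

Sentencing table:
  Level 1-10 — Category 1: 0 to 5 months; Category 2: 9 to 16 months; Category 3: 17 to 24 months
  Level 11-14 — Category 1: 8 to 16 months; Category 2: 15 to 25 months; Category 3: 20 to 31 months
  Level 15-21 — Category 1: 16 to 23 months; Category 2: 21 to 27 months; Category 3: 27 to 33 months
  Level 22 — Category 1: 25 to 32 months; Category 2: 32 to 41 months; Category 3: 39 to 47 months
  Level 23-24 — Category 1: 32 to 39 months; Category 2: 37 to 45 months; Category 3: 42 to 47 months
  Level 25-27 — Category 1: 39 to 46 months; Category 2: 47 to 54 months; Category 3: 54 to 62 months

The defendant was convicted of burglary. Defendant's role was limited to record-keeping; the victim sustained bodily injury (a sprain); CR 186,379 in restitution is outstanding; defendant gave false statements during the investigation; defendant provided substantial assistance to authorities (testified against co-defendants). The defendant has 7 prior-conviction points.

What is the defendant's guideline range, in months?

Base offense level for burglary: 23.
R1 applies: 23 − 2 = 21.
R2 applies (level before this adjustment is 21 ≥ 17, so +3): 21 + 3 = 24.
R3 applies: 24 − 4 = 20.
R6 applies (level before this adjustment is 20 ≥ 14, so +3): 20 + 3 = 23.
R8 applies: 23 + 3 = 26.
Final offense level: 26.
Criminal history: 7 prior points → Category 2 (2-8).
Level 26 falls in the 25-27 band.
Grid: Level 25-27 × Category 2 = 47-54 months.

47-54 months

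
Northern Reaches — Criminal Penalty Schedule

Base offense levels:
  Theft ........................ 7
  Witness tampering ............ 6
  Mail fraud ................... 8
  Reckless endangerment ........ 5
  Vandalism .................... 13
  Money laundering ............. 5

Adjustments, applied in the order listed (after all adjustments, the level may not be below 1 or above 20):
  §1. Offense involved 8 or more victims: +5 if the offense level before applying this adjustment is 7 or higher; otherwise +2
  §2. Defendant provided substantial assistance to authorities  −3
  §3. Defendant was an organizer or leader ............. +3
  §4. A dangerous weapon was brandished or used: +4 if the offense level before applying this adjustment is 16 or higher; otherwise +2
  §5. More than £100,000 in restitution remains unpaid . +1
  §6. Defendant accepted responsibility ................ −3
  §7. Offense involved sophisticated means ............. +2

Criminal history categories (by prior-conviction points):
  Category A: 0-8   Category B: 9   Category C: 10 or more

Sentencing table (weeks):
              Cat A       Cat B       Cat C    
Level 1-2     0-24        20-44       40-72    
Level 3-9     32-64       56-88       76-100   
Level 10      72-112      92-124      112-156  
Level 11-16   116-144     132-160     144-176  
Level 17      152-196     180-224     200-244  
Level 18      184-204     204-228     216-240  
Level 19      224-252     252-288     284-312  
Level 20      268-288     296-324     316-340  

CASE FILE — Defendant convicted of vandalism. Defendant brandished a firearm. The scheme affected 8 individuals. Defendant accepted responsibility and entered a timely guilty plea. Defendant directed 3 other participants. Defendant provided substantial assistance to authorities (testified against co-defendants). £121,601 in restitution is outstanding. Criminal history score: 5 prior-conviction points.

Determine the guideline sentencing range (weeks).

Base offense level for vandalism: 13.
§1 applies (level before this adjustment is 13 ≥ 7, so +5): 13 + 5 = 18.
§2 applies: 18 − 3 = 15.
§3 applies: 15 + 3 = 18.
§4 applies (level before this adjustment is 18 ≥ 16, so +4): 18 + 4 = 22.
§5 applies: 22 + 1 = 23.
§6 applies: 23 − 3 = 20.
Final offense level: 20.
Criminal history: 5 prior points → Category A (0-8).
Level 20 falls in the 20 band.
Grid: Level 20 × Category A = 268-288 weeks.

268-288 weeks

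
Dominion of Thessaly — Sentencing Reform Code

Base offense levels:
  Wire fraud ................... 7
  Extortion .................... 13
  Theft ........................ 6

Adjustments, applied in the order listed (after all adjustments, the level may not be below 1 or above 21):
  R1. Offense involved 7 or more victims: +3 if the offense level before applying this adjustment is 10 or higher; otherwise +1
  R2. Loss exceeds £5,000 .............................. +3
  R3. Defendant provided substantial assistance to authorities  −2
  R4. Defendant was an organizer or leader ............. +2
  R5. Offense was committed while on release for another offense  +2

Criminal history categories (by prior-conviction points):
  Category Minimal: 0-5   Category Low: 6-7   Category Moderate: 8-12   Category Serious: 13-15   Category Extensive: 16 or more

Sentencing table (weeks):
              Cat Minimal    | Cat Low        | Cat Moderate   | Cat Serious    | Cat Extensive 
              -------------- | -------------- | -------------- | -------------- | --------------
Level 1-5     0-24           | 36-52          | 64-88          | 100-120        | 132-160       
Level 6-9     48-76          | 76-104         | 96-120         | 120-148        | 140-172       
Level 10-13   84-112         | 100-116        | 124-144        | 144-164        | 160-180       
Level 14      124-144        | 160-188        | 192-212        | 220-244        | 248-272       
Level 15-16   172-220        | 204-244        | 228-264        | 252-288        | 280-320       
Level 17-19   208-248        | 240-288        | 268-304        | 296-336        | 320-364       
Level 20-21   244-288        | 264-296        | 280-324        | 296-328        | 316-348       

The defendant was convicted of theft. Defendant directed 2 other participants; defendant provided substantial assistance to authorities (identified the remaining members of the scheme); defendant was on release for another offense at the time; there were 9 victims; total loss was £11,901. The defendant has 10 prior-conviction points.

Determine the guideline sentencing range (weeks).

124-144 weeks

Base offense level for theft: 6.
R1 applies (level before this adjustment is 6 < 10, so +1): 6 + 1 = 7.
R2 applies: 7 + 3 = 10.
R3 applies: 10 − 2 = 8.
R4 applies: 8 + 2 = 10.
R5 applies: 10 + 2 = 12.
Final offense level: 12.
Criminal history: 10 prior points → Category Moderate (8-12).
Level 12 falls in the 10-13 band.
Grid: Level 10-13 × Category Moderate = 124-144 weeks.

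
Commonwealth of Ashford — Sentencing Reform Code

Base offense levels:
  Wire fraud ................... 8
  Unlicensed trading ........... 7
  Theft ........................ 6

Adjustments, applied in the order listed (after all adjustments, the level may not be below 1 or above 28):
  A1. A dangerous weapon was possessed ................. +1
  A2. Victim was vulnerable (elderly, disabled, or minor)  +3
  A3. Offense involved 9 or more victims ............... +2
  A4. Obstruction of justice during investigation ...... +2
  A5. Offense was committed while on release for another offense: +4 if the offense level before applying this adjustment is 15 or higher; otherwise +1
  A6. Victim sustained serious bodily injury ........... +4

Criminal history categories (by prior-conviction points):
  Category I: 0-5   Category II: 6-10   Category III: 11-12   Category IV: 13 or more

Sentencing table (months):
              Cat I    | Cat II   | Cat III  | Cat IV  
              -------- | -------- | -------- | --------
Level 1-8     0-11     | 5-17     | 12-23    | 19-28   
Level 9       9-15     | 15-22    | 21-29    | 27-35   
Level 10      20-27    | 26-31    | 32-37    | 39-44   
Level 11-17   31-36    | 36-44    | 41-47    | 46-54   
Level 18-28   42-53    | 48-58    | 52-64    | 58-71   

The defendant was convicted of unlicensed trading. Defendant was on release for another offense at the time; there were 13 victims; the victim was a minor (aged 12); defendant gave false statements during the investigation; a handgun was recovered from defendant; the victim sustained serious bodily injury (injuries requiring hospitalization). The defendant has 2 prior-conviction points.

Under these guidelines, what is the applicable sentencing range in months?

Base offense level for unlicensed trading: 7.
A1 applies: 7 + 1 = 8.
A2 applies: 8 + 3 = 11.
A3 applies: 11 + 2 = 13.
A4 applies: 13 + 2 = 15.
A5 applies (level before this adjustment is 15 ≥ 15, so +4): 15 + 4 = 19.
A6 applies: 19 + 4 = 23.
Final offense level: 23.
Criminal history: 2 prior points → Category I (0-5).
Level 23 falls in the 18-28 band.
Grid: Level 18-28 × Category I = 42-53 months.

42-53 months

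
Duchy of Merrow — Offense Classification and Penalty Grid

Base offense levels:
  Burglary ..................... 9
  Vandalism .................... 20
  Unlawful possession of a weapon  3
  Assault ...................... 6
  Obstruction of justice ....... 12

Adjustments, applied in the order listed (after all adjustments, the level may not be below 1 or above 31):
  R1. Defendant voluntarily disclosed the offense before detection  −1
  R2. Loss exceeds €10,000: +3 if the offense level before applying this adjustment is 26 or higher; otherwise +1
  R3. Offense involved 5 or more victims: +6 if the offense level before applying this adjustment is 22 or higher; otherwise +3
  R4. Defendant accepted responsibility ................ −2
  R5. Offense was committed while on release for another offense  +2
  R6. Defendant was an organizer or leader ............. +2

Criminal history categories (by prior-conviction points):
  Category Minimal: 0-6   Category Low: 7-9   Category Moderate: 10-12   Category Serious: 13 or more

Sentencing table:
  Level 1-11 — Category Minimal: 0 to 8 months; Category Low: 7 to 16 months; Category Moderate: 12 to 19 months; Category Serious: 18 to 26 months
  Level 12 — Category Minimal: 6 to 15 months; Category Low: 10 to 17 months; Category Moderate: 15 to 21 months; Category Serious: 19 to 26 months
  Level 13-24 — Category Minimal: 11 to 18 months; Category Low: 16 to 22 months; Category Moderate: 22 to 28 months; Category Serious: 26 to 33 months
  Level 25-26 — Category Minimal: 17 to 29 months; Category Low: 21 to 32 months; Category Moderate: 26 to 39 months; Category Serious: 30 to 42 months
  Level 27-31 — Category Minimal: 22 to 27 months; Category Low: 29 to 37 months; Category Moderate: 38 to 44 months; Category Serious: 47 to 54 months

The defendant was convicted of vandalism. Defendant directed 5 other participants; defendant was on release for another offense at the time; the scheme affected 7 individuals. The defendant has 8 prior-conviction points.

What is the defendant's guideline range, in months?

29-37 months

Base offense level for vandalism: 20.
R1 does not apply.
R2 does not apply.
R3 applies (level before this adjustment is 20 < 22, so +3): 20 + 3 = 23.
R4 does not apply.
R5 applies: 23 + 2 = 25.
R6 applies: 25 + 2 = 27.
Final offense level: 27.
Criminal history: 8 prior points → Category Low (7-9).
Level 27 falls in the 27-31 band.
Grid: Level 27-31 × Category Low = 29-37 months.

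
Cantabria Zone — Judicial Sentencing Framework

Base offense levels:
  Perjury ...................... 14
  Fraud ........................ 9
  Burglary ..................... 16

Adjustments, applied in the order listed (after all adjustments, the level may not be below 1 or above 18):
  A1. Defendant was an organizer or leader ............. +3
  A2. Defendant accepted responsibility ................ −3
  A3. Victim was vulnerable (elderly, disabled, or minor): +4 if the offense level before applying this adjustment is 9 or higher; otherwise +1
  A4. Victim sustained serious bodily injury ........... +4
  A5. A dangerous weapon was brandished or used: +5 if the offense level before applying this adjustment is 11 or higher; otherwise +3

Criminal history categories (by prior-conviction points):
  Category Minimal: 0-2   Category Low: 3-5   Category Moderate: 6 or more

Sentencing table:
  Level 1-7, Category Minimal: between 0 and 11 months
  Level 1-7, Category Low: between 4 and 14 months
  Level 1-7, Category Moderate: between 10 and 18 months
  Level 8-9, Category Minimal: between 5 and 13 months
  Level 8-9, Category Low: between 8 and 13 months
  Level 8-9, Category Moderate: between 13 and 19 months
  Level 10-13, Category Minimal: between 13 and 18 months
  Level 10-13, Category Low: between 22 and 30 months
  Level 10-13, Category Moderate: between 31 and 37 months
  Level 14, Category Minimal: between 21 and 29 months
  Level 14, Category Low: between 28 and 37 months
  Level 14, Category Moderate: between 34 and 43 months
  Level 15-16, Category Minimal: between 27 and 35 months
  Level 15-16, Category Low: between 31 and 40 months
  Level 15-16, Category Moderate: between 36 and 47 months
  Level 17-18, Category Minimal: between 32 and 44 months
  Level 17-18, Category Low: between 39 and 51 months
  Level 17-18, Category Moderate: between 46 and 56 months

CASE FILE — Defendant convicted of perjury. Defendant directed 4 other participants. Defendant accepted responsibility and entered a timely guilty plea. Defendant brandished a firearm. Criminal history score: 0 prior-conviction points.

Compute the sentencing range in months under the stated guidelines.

Base offense level for perjury: 14.
A1 applies: 14 + 3 = 17.
A2 applies: 17 − 3 = 14.
A4 does not apply.
A5 applies (level before this adjustment is 14 ≥ 11, so +5): 14 + 5 = 19.
Level 19 exceeds the maximum of 18; capped at 18.
Final offense level: 18.
Criminal history: 0 prior points → Category Minimal (0-2).
Level 18 falls in the 17-18 band.
Grid: Level 17-18 × Category Minimal = 32-44 months.

32-44 months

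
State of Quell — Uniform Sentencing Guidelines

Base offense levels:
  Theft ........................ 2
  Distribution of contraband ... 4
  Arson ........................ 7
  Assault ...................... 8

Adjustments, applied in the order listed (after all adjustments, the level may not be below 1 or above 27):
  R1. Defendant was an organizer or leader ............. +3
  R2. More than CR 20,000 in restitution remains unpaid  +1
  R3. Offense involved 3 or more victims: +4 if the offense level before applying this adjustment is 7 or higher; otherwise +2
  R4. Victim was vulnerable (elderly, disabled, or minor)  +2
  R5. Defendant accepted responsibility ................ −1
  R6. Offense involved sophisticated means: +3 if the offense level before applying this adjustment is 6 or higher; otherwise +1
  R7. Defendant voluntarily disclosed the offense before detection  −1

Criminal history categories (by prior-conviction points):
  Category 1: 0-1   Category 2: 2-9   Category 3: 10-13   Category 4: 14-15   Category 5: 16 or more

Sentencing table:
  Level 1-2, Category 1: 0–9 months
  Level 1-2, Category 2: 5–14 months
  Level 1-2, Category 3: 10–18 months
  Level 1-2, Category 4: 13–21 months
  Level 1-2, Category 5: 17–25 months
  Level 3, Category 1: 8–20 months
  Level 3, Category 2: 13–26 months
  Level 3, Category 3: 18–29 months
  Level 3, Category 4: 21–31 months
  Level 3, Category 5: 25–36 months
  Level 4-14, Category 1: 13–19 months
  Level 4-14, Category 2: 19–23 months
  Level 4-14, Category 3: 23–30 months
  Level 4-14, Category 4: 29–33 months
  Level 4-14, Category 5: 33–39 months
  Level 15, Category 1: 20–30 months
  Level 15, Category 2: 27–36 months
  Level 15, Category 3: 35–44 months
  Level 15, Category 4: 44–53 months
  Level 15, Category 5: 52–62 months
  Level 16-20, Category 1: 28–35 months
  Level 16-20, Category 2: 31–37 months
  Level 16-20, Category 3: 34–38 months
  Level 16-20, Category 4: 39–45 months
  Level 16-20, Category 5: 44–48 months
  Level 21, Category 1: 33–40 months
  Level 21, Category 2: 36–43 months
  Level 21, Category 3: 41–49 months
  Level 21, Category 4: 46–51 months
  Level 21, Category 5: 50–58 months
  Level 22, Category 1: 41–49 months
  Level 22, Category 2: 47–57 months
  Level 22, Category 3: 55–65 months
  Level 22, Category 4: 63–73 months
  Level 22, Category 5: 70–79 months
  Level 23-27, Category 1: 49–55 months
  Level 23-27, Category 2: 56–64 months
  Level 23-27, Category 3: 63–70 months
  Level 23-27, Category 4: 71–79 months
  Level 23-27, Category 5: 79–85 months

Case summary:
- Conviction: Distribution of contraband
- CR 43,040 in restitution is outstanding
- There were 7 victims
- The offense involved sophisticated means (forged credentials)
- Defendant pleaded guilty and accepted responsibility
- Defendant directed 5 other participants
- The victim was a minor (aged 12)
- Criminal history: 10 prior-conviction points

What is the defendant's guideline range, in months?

Base offense level for distribution of contraband: 4.
R1 applies: 4 + 3 = 7.
R2 applies: 7 + 1 = 8.
R3 applies (level before this adjustment is 8 ≥ 7, so +4): 8 + 4 = 12.
R4 applies: 12 + 2 = 14.
R5 applies: 14 − 1 = 13.
R6 applies (level before this adjustment is 13 ≥ 6, so +3): 13 + 3 = 16.
R7 does not apply.
Final offense level: 16.
Criminal history: 10 prior points → Category 3 (10-13).
Level 16 falls in the 16-20 band.
Grid: Level 16-20 × Category 3 = 34-38 months.

34-38 months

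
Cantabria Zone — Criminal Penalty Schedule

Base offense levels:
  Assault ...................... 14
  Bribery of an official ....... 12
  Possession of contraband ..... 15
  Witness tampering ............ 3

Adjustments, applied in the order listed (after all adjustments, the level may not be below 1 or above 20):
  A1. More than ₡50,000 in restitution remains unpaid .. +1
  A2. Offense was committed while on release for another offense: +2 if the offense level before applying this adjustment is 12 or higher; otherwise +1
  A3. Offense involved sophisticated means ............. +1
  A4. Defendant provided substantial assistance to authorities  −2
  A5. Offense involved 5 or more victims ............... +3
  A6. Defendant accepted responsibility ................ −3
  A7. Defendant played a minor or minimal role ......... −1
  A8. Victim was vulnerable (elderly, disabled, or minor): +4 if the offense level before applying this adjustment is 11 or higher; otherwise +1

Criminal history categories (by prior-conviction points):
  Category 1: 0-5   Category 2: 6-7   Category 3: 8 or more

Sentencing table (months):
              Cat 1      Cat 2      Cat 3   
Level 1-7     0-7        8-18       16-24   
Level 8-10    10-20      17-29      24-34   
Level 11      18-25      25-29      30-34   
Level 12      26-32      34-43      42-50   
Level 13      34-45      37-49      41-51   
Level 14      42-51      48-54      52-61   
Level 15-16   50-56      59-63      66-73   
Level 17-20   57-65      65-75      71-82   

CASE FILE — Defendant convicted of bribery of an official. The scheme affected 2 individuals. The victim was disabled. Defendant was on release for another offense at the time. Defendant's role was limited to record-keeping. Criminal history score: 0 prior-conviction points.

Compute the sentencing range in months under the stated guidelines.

Base offense level for bribery of an official: 12.
A2 applies (level before this adjustment is 12 ≥ 12, so +2): 12 + 2 = 14.
A5 does not apply.
A7 applies: 14 − 1 = 13.
A8 applies (level before this adjustment is 13 ≥ 11, so +4): 13 + 4 = 17.
Final offense level: 17.
Criminal history: 0 prior points → Category 1 (0-5).
Level 17 falls in the 17-20 band.
Grid: Level 17-20 × Category 1 = 57-65 months.

57-65 months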